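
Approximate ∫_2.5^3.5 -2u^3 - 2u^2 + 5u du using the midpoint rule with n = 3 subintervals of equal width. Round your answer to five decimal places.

-58.48148

Δu = (3.5 − 2.5)/3 = 1/3.
Midpoints: 8/3, 3, 10/3.
f(8/3) = -1048/27, f(3) = -57, f(10/3) = -2150/27.
Sum = Δu · [f(8/3) + f(3) + f(10/3)].
Sum ≈ -58.48148.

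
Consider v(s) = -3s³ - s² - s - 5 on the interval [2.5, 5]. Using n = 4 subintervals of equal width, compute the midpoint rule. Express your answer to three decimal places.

Δs = (5 − 2.5)/4 = 0.625.
Midpoints: 2.8125, 3.4375, 4.0625, 4.6875.
v(2.8125) = -337775/4096, v(3.4375) = -582085/4096, v(4.0625) = -928595/4096, v(4.6875) = -1395305/4096.
Sum = Δs · [v(2.8125) + v(3.4375) + v(4.0625) + v(4.6875)].
Sum ≈ -494.958.

-494.958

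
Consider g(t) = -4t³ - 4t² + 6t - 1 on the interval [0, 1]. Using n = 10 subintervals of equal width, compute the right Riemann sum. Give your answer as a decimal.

-0.45

Δt = (1 − 0)/10 = 0.1.
Right endpoints: 0.1, 0.2, 0.3, 0.4, 0.5, 0.6, 0.7, 0.8, 0.9, 1.
g(0.1) = -0.444, g(0.2) = 0.008, g(0.3) = 0.332, g(0.4) = 0.504, g(0.5) = 0.5, g(0.6) = 0.296, g(0.7) = -0.132, g(0.8) = -0.808, g(0.9) = -1.756, g(1) = -3.
Sum = Δt · [g(0.1) + g(0.2) + g(0.3) + ...].
Sum = -0.45.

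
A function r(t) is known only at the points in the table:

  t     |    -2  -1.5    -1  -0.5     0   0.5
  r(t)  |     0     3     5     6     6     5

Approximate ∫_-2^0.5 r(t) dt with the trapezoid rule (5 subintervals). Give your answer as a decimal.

11.25

Δt = 0.5.
T_5 = (0.5/2)·[0 + 2·3 + 2·5 + 2·6 + 2·6 + 5] = 11.25.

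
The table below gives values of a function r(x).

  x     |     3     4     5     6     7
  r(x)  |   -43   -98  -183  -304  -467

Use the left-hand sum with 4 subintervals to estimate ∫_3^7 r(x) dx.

-628

Δx = 1.
Sum = 1·[(-43) + (-98) + (-183) + (-304)] = -628.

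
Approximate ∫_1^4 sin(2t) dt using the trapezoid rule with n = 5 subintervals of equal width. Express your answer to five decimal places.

Δt = (4 − 1)/5 = 0.6.
f(1) ≈ 0.90930, f(1.6) ≈ -0.05837, f(2.2) ≈ -0.95160, f(2.8) ≈ -0.63127, f(3.4) ≈ 0.49411, f(4) ≈ 0.98936.
T_5 = (Δt/2)·[f(t_0) + 2f(t_1) + ... + 2f(t_{4}) + f(t_5)].
Sum ≈ -0.11868.

-0.11868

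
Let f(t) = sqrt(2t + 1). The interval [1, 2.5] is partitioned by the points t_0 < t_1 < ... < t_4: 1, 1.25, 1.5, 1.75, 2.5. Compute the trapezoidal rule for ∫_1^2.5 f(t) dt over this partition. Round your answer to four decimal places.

Subinterval widths: 0.25, 0.25, 0.25, 0.75.
f(1) ≈ 1.7321, f(1.25) ≈ 1.8708, f(1.5) ≈ 2.0000, f(1.75) ≈ 2.1213, f(2.5) ≈ 2.4495.
On each subinterval the trapezoid contributes (Δt_i/2)·[f(t_{i-1}) + f(t_i)].
Sum ≈ 3.1634.

3.1634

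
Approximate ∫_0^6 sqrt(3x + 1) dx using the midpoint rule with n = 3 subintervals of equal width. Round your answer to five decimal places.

18.32456

Δx = (6 − 0)/3 = 2.
Midpoints: 1, 3, 5.
f(1) ≈ 2.00000, f(3) ≈ 3.16228, f(5) ≈ 4.00000.
Sum = Δx · [f(1) + f(3) + f(5)].
Sum ≈ 18.32456.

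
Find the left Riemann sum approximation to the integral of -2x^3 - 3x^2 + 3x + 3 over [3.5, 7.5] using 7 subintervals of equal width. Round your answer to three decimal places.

-1564.980

Δx = (7.5 − 3.5)/7 = 4/7.
Left endpoints: 3.5, 57/14, 65/14, 73/14, 81/14, 89/14, 97/14.
f(3.5) = -109, f(57/14) = -58137/343, f(65/14) = -85031/343, f(73/14) = -118837/343, f(81/14) = -160323/343, f(89/14) = -210257/343, f(97/14) = -269407/343.
Sum = Δx · [f(3.5) + f(57/14) + f(65/14) + ...].
Sum ≈ -1564.980.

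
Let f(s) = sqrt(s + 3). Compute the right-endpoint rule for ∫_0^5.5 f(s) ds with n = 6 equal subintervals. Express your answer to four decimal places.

Δs = (5.5 − 0)/6 = 11/12.
Right endpoints: 11/12, 11/6, 2.75, 11/3, 55/12, 5.5.
f(11/12) ≈ 1.9791, f(11/6) ≈ 2.1985, f(2.75) ≈ 2.3979, f(11/3) ≈ 2.5820, f(55/12) ≈ 2.7538, f(5.5) ≈ 2.9155.
Sum = Δs · [f(11/12) + f(11/6) + f(2.75) + ...].
Sum ≈ 13.5911.

13.5911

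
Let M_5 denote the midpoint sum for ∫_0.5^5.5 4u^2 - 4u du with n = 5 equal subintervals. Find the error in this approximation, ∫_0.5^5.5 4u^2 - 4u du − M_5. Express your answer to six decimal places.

1.666667

Exact integral: ∫_0.5^5.5 f(u) du ≈ 161.66666667.
M_5 = 160.
Error ≈ 161.66666667 − 160 ≈ 1.666667.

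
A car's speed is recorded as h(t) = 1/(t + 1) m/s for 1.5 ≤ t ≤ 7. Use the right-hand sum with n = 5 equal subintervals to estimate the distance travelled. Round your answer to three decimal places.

1.026

Δt = (7 − 1.5)/5 = 1.1.
Right endpoints: 2.6, 3.7, 4.8, 5.9, 7.
h(2.6) = 5/18, h(3.7) = 10/47, h(4.8) = 5/29, h(5.9) = 10/69, h(7) = 0.125.
Sum = Δt · [h(2.6) + h(3.7) + h(4.8) + h(5.9) + h(7)].
Sum ≈ 1.026.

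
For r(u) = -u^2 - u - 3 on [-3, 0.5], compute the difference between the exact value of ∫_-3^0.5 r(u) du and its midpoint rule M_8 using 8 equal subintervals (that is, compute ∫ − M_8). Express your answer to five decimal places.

Exact integral: ∫_-3^0.5 r(u) du ≈ -15.1666667.
M_8 ≈ -15.1108398.
Error ≈ -15.1666667 − (-15.1108398) ≈ -0.05583.

-0.05583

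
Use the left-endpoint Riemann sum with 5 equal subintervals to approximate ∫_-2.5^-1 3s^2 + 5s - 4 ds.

Δs = (-1 − (-2.5))/5 = 0.3.
Left endpoints: -2.5, -2.2, -1.9, -1.6, -1.3.
f(-2.5) = 2.25, f(-2.2) = -0.48, f(-1.9) = -2.67, f(-1.6) = -4.32, f(-1.3) = -5.43.
Sum = Δs · [f(-2.5) + f(-2.2) + f(-1.9) + f(-1.6) + f(-1.3)].
Sum = -3.195.

-3.195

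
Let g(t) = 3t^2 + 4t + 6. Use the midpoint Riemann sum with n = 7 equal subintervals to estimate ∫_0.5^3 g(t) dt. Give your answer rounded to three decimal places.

Δt = (3 − 0.5)/7 = 5/14.
Midpoints: 19/28, 29/28, 39/28, 1.75, 59/28, 69/28, 79/28.
g(19/28) = 7915/784, g(29/28) = 10475/784, g(39/28) = 13635/784, g(1.75) = 22.1875, g(59/28) = 21755/784, g(69/28) = 26715/784, g(79/28) = 32275/784.
Sum = Δt · [g(19/28) + g(29/28) + g(39/28) + ...].
Sum ≈ 59.295.

59.295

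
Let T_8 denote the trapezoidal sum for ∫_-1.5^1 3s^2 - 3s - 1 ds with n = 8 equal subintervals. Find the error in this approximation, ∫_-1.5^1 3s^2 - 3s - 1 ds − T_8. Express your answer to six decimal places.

-0.122070

Exact integral: ∫_-1.5^1 f(s) ds = 3.75.
T_8 ≈ 3.87207031.
Error ≈ 3.75 − 3.87207031 ≈ -0.122070.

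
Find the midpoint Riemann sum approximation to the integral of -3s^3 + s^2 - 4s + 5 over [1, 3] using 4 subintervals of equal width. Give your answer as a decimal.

Δs = (3 − 1)/4 = 0.5.
Midpoints: 1.25, 1.75, 2.25, 2.75.
f(1.25) = -4.296875, f(1.75) = -15.015625, f(2.25) = -33.109375, f(2.75) = -60.828125.
Sum = Δs · [f(1.25) + f(1.75) + f(2.25) + f(2.75)].
Sum = -56.625.

-56.625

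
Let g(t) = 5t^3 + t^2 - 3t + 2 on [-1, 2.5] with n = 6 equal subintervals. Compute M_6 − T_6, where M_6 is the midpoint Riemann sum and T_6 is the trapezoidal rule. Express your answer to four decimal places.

-3.6474

M_6 ≈ 51.029008.
T_6 ≈ 54.676360.
M_6 − T_6 ≈ -3.6474.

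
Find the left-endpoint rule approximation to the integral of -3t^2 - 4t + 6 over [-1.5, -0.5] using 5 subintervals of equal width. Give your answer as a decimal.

6.53

Δt = (-0.5 − (-1.5))/5 = 0.2.
Left endpoints: -1.5, -1.3, -1.1, -0.9, -0.7.
f(-1.5) = 5.25, f(-1.3) = 6.13, f(-1.1) = 6.77, f(-0.9) = 7.17, f(-0.7) = 7.33.
Sum = Δt · [f(-1.5) + f(-1.3) + f(-1.1) + f(-0.9) + f(-0.7)].
Sum = 6.53.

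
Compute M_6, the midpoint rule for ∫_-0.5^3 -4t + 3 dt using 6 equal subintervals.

-7

Δt = (3 − (-0.5))/6 = 7/12.
Midpoints: -5/24, 0.375, 23/24, 37/24, 2.125, 65/24.
f(-5/24) = 23/6, f(0.375) = 1.5, f(23/24) = -5/6, f(37/24) = -19/6, f(2.125) = -5.5, f(65/24) = -47/6.
Sum = Δt · [f(-5/24) + f(0.375) + f(23/24) + ...].
Sum = -7.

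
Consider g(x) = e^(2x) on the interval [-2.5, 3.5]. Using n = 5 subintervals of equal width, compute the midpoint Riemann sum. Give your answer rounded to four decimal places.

435.9011

Δx = (3.5 − (-2.5))/5 = 1.2.
Midpoints: -1.9, -0.7, 0.5, 1.7, 2.9.
g(-1.9) ≈ 0.0224, g(-0.7) ≈ 0.2466, g(0.5) ≈ 2.7183, g(1.7) ≈ 29.9641, g(2.9) ≈ 330.2996.
Sum = Δx · [g(-1.9) + g(-0.7) + g(0.5) + g(1.7) + g(2.9)].
Sum ≈ 435.9011.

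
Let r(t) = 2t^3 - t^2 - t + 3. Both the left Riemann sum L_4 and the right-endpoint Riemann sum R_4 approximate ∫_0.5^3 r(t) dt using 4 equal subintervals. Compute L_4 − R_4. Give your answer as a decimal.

-26.5625

L_4 ≈ 22.90039.
R_4 ≈ 49.46289.
L_4 − R_4 = -26.5625.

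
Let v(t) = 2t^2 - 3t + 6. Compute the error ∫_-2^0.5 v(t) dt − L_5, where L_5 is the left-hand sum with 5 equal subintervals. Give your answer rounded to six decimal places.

Exact integral: ∫_-2^0.5 v(t) dt ≈ 26.04166667.
L_5 = 30.
Error ≈ 26.04166667 − 30 ≈ -3.958333.

-3.958333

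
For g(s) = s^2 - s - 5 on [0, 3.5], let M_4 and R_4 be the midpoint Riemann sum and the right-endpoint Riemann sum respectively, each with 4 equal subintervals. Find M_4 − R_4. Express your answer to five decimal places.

-4.49805

M_4 ≈ -9.5566406.
R_4 = -5.05859375.
M_4 − R_4 ≈ -4.49805.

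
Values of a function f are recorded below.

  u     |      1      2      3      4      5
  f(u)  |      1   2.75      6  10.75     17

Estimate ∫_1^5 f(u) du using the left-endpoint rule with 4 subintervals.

Δu = 1.
Sum = 1·[1 + 2.75 + 6 + 10.75] = 20.5.

20.5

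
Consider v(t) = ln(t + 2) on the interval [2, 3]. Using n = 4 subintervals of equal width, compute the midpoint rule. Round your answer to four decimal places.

Δt = (3 − 2)/4 = 0.25.
Midpoints: 2.125, 2.375, 2.625, 2.875.
v(2.125) ≈ 1.4171, v(2.375) ≈ 1.4759, v(2.625) ≈ 1.5315, v(2.875) ≈ 1.5841.
Sum = Δt · [v(2.125) + v(2.375) + v(2.625) + v(2.875)].
Sum ≈ 1.5021.

1.5021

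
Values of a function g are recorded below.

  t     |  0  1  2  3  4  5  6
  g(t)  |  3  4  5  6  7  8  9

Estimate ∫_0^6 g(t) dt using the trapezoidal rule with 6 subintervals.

36

Δt = 1.
T_6 = (1/2)·[3 + 2·4 + 2·5 + 2·6 + 2·7 + 2·8 + 9] = 36.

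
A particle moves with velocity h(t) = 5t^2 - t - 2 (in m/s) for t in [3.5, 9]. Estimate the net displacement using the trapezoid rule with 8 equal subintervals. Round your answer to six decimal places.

Δt = (9 − 3.5)/8 = 0.6875.
h(3.5) = 55.75, h(4.1875) = 81.48828125, h(4.875) = 111.953125, h(5.5625) = 147.14453125, h(6.25) = 187.0625, h(6.9375) = 231.70703125, h(7.625) = 281.078125, h(8.3125) = 335.17578125, h(9) = 394.
T_8 = (Δt/2)·[h(t_0) + 2h(t_1) + ... + 2h(t_{7}) + h(t_8)].
Sum ≈ 1100.333008.

1100.333008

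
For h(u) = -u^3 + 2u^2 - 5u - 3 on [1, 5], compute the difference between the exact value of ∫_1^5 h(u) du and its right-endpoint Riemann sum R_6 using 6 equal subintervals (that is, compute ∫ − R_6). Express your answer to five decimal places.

34.07407

Exact integral: ∫_1^5 h(u) du ≈ -145.3333333.
R_6 ≈ -179.4074074.
Error ≈ -145.3333333 − (-179.4074074) ≈ 34.07407.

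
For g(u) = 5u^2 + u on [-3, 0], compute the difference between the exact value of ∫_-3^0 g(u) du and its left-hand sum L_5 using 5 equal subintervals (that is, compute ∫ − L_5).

-13.5

Exact integral: ∫_-3^0 g(u) du = 40.5.
L_5 = 54.
Error = 40.5 − 54 = -13.5.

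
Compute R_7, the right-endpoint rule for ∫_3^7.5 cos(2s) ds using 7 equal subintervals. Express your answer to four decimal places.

Δs = (7.5 − 3)/7 = 9/14.
Right endpoints: 51/14, 30/7, 69/14, 39/7, 87/14, 48/7, 7.5.
f(51/14) ≈ 0.5382, f(30/7) ≈ -0.6575, f(69/14) ≈ -0.9080, f(39/7) ≈ 0.1468, f(87/14) ≈ 0.9905, f(48/7) ≈ 0.4104, f(7.5) ≈ -0.7597.
Sum = Δs · [f(51/14) + f(30/7) + f(69/14) + ...].
Sum ≈ -0.1538.

-0.1538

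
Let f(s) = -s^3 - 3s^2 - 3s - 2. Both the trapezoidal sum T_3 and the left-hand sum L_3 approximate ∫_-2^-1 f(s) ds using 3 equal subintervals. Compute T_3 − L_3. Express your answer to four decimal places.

-0.1667

T_3 ≈ -0.722222.
L_3 ≈ -0.555556.
T_3 − L_3 ≈ -0.1667.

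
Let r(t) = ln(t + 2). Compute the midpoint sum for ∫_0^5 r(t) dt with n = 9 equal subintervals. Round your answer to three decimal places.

Δt = (5 − 0)/9 = 5/9.
Midpoints: 5/18, 5/6, 25/18, 35/18, 2.5, 55/18, 65/18, 25/6, 85/18.
r(5/18) ≈ 0.823, r(5/6) ≈ 1.041, r(25/18) ≈ 1.221, r(35/18) ≈ 1.372, r(2.5) ≈ 1.504, r(55/18) ≈ 1.620, r(65/18) ≈ 1.725, r(25/6) ≈ 1.819, r(85/18) ≈ 1.905.
Sum = Δt · [r(5/18) + r(5/6) + r(25/18) + ...].
Sum ≈ 7.240.

7.240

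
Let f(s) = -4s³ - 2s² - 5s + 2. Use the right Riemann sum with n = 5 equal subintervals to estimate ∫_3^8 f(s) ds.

Δs = (8 − 3)/5 = 1.
Right endpoints: 4, 5, 6, 7, 8.
f(4) = -306, f(5) = -573, f(6) = -964, f(7) = -1503, f(8) = -2214.
Sum = Δs · [f(4) + f(5) + f(6) + f(7) + f(8)].
Sum = -5560.

-5560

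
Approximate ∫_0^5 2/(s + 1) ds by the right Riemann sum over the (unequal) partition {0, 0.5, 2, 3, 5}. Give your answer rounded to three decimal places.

2.833

Subinterval widths: 0.5, 1.5, 1, 2.
Right endpoints: 0.5, 2, 3, 5.
f(0.5) = 4/3, f(2) = 2/3, f(3) = 0.5, f(5) = 1/3.
Sum = Σ Δs_i · f(s_i).
Sum ≈ 2.833.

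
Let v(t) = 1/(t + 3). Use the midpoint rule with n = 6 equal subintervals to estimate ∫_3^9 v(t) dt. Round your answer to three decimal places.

0.692

Δt = (9 − 3)/6 = 1.
Midpoints: 3.5, 4.5, 5.5, 6.5, 7.5, 8.5.
v(3.5) = 2/13, v(4.5) = 2/15, v(5.5) = 2/17, v(6.5) = 2/19, v(7.5) = 2/21, v(8.5) = 2/23.
Sum = Δt · [v(3.5) + v(4.5) + v(5.5) + ...].
Sum ≈ 0.692.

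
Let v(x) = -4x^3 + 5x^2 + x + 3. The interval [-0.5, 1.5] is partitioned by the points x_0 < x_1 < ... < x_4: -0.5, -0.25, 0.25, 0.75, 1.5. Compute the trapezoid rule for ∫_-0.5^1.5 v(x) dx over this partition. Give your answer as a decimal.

7.34375

Subinterval widths: 0.25, 0.5, 0.5, 0.75.
v(-0.5) = 4.25, v(-0.25) = 3.125, v(0.25) = 3.5, v(0.75) = 4.875, v(1.5) = 2.25.
On each subinterval the trapezoid contributes (Δx_i/2)·[v(x_{i-1}) + v(x_i)].
Sum = 7.34375.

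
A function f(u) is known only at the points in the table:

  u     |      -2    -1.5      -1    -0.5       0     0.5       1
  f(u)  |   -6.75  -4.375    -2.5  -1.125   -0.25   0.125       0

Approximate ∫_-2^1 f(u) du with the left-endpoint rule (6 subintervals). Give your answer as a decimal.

Δu = 0.5.
Sum = 0.5·[(-6.75) + (-4.375) + (-2.5) + (-1.125) + (-0.25) + 0.125] = -7.4375.

-7.4375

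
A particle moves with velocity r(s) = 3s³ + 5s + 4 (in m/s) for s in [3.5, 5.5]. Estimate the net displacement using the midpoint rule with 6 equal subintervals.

626

Δs = (5.5 − 3.5)/6 = 1/3.
Midpoints: 11/3, 4, 13/3, 14/3, 5, 16/3.
r(11/3) = 1532/9, r(4) = 216, r(13/3) = 2428/9, r(14/3) = 2990/9, r(5) = 404, r(16/3) = 4372/9.
Sum = Δs · [r(11/3) + r(4) + r(13/3) + ...].
Sum = 626.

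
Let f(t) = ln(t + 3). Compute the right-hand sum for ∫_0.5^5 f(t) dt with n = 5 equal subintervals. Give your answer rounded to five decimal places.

Δt = (5 − 0.5)/5 = 0.9.
Right endpoints: 1.4, 2.3, 3.2, 4.1, 5.
f(1.4) ≈ 1.48160, f(2.3) ≈ 1.66771, f(3.2) ≈ 1.82455, f(4.1) ≈ 1.96009, f(5) ≈ 2.07944.
Sum = Δt · [f(1.4) + f(2.3) + f(3.2) + f(4.1) + f(5)].
Sum ≈ 8.11206.

8.11206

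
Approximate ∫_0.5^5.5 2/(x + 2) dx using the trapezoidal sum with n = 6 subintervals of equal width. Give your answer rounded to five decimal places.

2.21349

Δx = (5.5 − 0.5)/6 = 5/6.
f(0.5) = 0.8, f(4/3) = 0.6, f(13/6) = 0.48, f(3) = 0.4, f(23/6) = 12/35, f(14/3) = 0.3, f(5.5) = 4/15.
T_6 = (Δx/2)·[f(x_0) + 2f(x_1) + ... + 2f(x_{5}) + f(x_6)].
Sum ≈ 2.21349.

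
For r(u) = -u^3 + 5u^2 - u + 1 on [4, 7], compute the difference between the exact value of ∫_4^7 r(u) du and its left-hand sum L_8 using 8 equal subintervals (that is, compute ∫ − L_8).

Exact integral: ∫_4^7 r(u) du = -84.75.
L_8 = -63.62109375.
Error = -84.75 − (-63.62109375) = -21.12890625.

-21.12890625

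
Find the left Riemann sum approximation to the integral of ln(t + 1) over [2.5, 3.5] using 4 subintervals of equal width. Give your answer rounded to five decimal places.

1.35193

Δt = (3.5 − 2.5)/4 = 0.25.
Left endpoints: 2.5, 2.75, 3, 3.25.
f(2.5) ≈ 1.25276, f(2.75) ≈ 1.32176, f(3) ≈ 1.38629, f(3.25) ≈ 1.44692.
Sum = Δt · [f(2.5) + f(2.75) + f(3) + f(3.25)].
Sum ≈ 1.35193.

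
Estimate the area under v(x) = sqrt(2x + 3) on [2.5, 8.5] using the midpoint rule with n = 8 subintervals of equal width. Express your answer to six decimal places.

22.274807

Δx = (8.5 − 2.5)/8 = 0.75.
Midpoints: 2.875, 3.625, 4.375, 5.125, 5.875, 6.625, 7.375, 8.125.
v(2.875) ≈ 2.958040, v(3.625) ≈ 3.201562, v(4.375) ≈ 3.427827, v(5.125) ≈ 3.640055, v(5.875) ≈ 3.840573, v(6.625) ≈ 4.031129, v(7.375) ≈ 4.213075, v(8.125) ≈ 4.387482.
Sum = Δx · [v(2.875) + v(3.625) + v(4.375) + ...].
Sum ≈ 22.274807.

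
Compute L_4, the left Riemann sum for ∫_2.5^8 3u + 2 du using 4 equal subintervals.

Δu = (8 − 2.5)/4 = 1.375.
Left endpoints: 2.5, 3.875, 5.25, 6.625.
f(2.5) = 9.5, f(3.875) = 13.625, f(5.25) = 17.75, f(6.625) = 21.875.
Sum = Δu · [f(2.5) + f(3.875) + f(5.25) + f(6.625)].
Sum = 86.28125.

86.28125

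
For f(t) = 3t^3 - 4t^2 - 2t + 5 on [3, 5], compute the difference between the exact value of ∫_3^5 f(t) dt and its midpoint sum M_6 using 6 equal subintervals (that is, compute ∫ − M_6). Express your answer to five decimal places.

0.59259

Exact integral: ∫_3^5 f(t) dt ≈ 271.3333333.
M_6 ≈ 270.7407407.
Error ≈ 271.3333333 − 270.7407407 ≈ 0.59259.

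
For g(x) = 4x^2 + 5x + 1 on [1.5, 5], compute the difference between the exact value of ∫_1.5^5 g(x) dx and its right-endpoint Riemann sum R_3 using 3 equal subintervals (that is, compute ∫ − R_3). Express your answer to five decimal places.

Exact integral: ∫_1.5^5 g(x) dx ≈ 222.5416667.
R_3 ≈ 289.0092593.
Error ≈ 222.5416667 − 289.0092593 ≈ -66.46759.

-66.46759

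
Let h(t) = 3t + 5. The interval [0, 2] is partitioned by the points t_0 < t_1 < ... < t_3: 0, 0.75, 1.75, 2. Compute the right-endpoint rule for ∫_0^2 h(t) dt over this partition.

18.4375

Subinterval widths: 0.75, 1, 0.25.
Right endpoints: 0.75, 1.75, 2.
h(0.75) = 7.25, h(1.75) = 10.25, h(2) = 11.
Sum = Σ Δt_i · h(t_i).
Sum = 18.4375.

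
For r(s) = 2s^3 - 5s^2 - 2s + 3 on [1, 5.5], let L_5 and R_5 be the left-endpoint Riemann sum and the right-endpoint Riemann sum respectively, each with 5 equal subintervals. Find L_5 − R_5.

-157.95

L_5 = 95.49.
R_5 = 253.44.
L_5 − R_5 = -157.95.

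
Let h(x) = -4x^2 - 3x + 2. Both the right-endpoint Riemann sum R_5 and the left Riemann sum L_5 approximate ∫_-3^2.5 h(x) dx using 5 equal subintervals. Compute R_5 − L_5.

-6.05

R_5 = -49.17.
L_5 = -43.12.
R_5 − L_5 = -6.05.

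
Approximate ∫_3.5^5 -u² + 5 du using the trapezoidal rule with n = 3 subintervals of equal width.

Δu = (5 − 3.5)/3 = 0.5.
f(3.5) = -7.25, f(4) = -11, f(4.5) = -15.25, f(5) = -20.
T_3 = (Δu/2)·[f(u_0) + 2f(u_1) + 2f(u_2) + f(u_3)].
Sum = -19.9375.

-19.9375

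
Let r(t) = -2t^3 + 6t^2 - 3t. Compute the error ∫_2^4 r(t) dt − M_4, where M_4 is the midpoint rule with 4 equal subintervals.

-0.5

Exact integral: ∫_2^4 r(t) dt = -26.
M_4 = -25.5.
Error = -26 − (-25.5) = -0.5.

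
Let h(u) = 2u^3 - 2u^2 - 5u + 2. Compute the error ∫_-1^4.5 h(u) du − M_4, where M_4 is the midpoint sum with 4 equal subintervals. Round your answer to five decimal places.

Exact integral: ∫_-1^4.5 h(u) du ≈ 105.9895833.
M_4 ≈ 98.6240234.
Error ≈ 105.9895833 − 98.6240234 ≈ 7.36556.

7.36556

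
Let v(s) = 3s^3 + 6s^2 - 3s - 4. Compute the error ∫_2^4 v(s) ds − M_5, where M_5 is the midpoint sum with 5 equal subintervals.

0.88

Exact integral: ∫_2^4 v(s) ds = 266.
M_5 = 265.12.
Error = 266 − 265.12 = 0.88.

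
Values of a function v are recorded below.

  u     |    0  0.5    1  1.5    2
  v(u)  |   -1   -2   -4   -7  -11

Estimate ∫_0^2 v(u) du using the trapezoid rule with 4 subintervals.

Δu = 0.5.
T_4 = (0.5/2)·[(-1) + 2·(-2) + 2·(-4) + 2·(-7) + (-11)] = -9.5.

-9.5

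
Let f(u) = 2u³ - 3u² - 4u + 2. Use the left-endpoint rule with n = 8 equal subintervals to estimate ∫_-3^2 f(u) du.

Δu = (2 − (-3))/8 = 0.625.
Left endpoints: -3, -2.375, -1.75, -1.125, -0.5, 0.125, 0.75, 1.375.
f(-3) = -67, f(-2.375) = -32.21484375, f(-1.75) = -10.90625, f(-1.125) = -0.14453125, f(-0.5) = 3, f(0.125) = 1.45703125, f(0.75) = -1.84375, f(1.375) = -3.97265625.
Sum = Δu · [f(-3) + f(-2.375) + f(-1.75) + ...].
Sum = -69.765625.

-69.765625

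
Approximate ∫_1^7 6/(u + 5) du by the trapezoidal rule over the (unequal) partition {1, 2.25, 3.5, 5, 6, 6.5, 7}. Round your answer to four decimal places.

4.1750

Subinterval widths: 1.25, 1.25, 1.5, 1, 0.5, 0.5.
f(1) = 1, f(2.25) = 24/29, f(3.5) = 12/17, f(5) = 0.6, f(6) = 6/11, f(6.5) = 12/23, f(7) = 0.5.
On each subinterval the trapezoid contributes (Δu_i/2)·[f(u_{i-1}) + f(u_i)].
Sum ≈ 4.1750.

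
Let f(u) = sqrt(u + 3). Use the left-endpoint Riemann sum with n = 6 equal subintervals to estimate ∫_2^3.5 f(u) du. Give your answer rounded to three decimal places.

Δu = (3.5 − 2)/6 = 0.25.
Left endpoints: 2, 2.25, 2.5, 2.75, 3, 3.25.
f(2) ≈ 2.236, f(2.25) ≈ 2.291, f(2.5) ≈ 2.345, f(2.75) ≈ 2.398, f(3) ≈ 2.449, f(3.25) ≈ 2.500.
Sum = Δu · [f(2) + f(2.25) + f(2.5) + ...].
Sum ≈ 3.555.

3.555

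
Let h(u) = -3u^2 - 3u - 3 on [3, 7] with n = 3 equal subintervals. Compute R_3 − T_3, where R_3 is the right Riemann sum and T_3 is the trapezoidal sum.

R_3 ≈ -479.555556.
T_3 ≈ -391.555556.
R_3 − T_3 = -88.

-88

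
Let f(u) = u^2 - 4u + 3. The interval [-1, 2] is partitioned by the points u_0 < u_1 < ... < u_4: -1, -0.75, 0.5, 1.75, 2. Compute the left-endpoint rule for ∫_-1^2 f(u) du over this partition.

11.53125

Subinterval widths: 0.25, 1.25, 1.25, 0.25.
Left endpoints: -1, -0.75, 0.5, 1.75.
f(-1) = 8, f(-0.75) = 6.5625, f(0.5) = 1.25, f(1.75) = -0.9375.
Sum = Σ Δu_i · f(u_i).
Sum = 11.53125.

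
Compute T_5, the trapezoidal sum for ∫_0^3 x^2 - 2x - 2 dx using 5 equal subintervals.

Δx = (3 − 0)/5 = 0.6.
f(0) = -2, f(0.6) = -2.84, f(1.2) = -2.96, f(1.8) = -2.36, f(2.4) = -1.04, f(3) = 1.
T_5 = (Δx/2)·[f(x_0) + 2f(x_1) + ... + 2f(x_{4}) + f(x_5)].
Sum = -5.82.

-5.82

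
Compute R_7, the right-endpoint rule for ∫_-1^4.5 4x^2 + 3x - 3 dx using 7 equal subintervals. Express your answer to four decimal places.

174.2041

Δx = (4.5 − (-1))/7 = 11/14.
Right endpoints: -3/14, 4/7, 19/14, 15/7, 41/14, 26/7, 4.5.
f(-3/14) = -339/98, f(4/7) = 1/49, f(19/14) = 827/98, f(15/7) = 1068/49, f(41/14) = 3929/98, f(26/7) = 3103/49, f(4.5) = 91.5.
Sum = Δx · [f(-3/14) + f(4/7) + f(19/14) + ...].
Sum ≈ 174.2041.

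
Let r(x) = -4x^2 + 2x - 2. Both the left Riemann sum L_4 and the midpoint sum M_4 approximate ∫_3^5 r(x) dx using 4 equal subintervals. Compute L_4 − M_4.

L_4 = -104.
M_4 = -118.5.
L_4 − M_4 = 14.5.

14.5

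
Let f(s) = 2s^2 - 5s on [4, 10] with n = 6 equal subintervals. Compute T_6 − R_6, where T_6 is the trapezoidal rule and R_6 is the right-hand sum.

-69

T_6 = 416.
R_6 = 485.
T_6 − R_6 = -69.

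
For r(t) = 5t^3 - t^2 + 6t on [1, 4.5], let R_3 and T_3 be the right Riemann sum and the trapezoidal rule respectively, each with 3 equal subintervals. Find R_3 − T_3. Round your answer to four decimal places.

R_3 ≈ 834.879630.
T_3 ≈ 570.994213.
R_3 − T_3 ≈ 263.8854.

263.8854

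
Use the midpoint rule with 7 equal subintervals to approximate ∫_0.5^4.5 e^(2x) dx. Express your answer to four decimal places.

Δx = (4.5 − 0.5)/7 = 4/7.
Midpoints: 11/14, 19/14, 27/14, 2.5, 43/14, 51/14, 59/14.
f(11/14) ≈ 4.8135, f(19/14) ≈ 15.0938, f(27/14) ≈ 47.3299, f(2.5) ≈ 148.4132, f(43/14) ≈ 465.3813, f(51/14) ≈ 1459.3031, f(59/14) ≈ 4575.9583.
Sum = Δx · [f(11/14) + f(19/14) + f(27/14) + ...].
Sum ≈ 3837.8818.

3837.8818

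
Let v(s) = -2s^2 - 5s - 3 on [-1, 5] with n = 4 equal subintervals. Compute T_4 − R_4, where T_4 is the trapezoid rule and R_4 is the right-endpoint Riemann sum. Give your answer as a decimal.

T_4 = -166.5.
R_4 = -225.
T_4 − R_4 = 58.5.

58.5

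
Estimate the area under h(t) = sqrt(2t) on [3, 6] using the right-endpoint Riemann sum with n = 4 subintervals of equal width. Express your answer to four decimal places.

9.3323

Δt = (6 − 3)/4 = 0.75.
Right endpoints: 3.75, 4.5, 5.25, 6.
h(3.75) ≈ 2.7386, h(4.5) ≈ 3.0000, h(5.25) ≈ 3.2404, h(6) ≈ 3.4641.
Sum = Δt · [h(3.75) + h(4.5) + h(5.25) + h(6)].
Sum ≈ 9.3323.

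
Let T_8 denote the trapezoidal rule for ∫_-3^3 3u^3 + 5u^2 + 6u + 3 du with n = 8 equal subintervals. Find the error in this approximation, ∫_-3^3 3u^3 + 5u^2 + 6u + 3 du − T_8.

-2.8125

Exact integral: ∫_-3^3 f(u) du = 108.
T_8 = 110.8125.
Error = 108 − 110.8125 = -2.8125.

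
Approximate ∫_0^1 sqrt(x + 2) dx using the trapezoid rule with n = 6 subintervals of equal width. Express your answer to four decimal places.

1.5783

Δx = (1 − 0)/6 = 1/6.
f(0) ≈ 1.4142, f(1/6) ≈ 1.4720, f(1/3) ≈ 1.5275, f(0.5) ≈ 1.5811, f(2/3) ≈ 1.6330, f(5/6) ≈ 1.6833, f(1) ≈ 1.7321.
T_6 = (Δx/2)·[f(x_0) + 2f(x_1) + ... + 2f(x_{5}) + f(x_6)].
Sum ≈ 1.5783.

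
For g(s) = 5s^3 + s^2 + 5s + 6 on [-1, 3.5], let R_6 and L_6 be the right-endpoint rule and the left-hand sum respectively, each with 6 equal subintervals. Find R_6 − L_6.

R_6 = 359.33203125.
L_6 = 169.48828125.
R_6 − L_6 = 189.84375.

189.84375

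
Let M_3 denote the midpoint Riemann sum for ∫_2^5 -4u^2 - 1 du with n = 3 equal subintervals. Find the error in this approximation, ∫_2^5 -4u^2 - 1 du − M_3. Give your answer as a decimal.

-1

Exact integral: ∫_2^5 f(u) du = -159.
M_3 = -158.
Error = -159 − (-158) = -1.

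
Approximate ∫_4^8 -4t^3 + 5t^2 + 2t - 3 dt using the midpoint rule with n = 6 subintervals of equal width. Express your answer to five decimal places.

Δt = (8 − 4)/6 = 2/3.
Midpoints: 13/3, 5, 17/3, 19/3, 7, 23/3.
f(13/3) = -6100/27, f(5) = -368, f(17/3) = -15092/27, f(19/3) = -21760/27, f(7) = -1116, f(23/3) = -40400/27.
Sum = Δt · [f(13/3) + f(5) + f(17/3) + ...].
Sum ≈ -3047.40741.

-3047.40741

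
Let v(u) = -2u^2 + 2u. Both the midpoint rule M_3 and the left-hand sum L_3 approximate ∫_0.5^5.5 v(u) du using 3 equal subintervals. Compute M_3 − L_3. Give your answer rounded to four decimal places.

-34.7222

M_3 ≈ -78.518519.
L_3 ≈ -43.796296.
M_3 − L_3 ≈ -34.7222.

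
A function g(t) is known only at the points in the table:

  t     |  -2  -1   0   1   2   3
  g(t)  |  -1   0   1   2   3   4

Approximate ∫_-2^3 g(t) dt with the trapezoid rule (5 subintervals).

Δt = 1.
T_5 = (1/2)·[(-1) + 2·0 + 2·1 + 2·2 + 2·3 + 4] = 7.5.

7.5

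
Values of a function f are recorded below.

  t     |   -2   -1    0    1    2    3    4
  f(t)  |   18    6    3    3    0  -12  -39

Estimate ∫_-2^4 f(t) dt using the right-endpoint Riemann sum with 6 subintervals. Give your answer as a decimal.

-39

Δt = 1.
Sum = 1·[6 + 3 + 3 + 0 + (-12) + (-39)] = -39.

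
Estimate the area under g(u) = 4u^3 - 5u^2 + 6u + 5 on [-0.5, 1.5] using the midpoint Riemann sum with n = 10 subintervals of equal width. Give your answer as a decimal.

Δu = (1.5 − (-0.5))/10 = 0.2.
Midpoints: -0.4, -0.2, 0, 0.2, 0.4, 0.6, 0.8, 1, 1.2, 1.4.
g(-0.4) = 1.544, g(-0.2) = 3.568, g(0) = 5, g(0.2) = 6.032, g(0.4) = 6.856, g(0.6) = 7.664, g(0.8) = 8.648, g(1) = 10, g(1.2) = 11.912, g(1.4) = 14.576.
Sum = Δu · [g(-0.4) + g(-0.2) + g(0) + ...].
Sum = 15.16.

15.16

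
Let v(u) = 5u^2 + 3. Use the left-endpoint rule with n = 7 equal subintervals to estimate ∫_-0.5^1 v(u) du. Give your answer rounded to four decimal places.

Δu = (1 − (-0.5))/7 = 3/14.
Left endpoints: -0.5, -2/7, -1/14, 1/7, 5/14, 4/7, 11/14.
v(-0.5) = 4.25, v(-2/7) = 167/49, v(-1/14) = 593/196, v(1/7) = 152/49, v(5/14) = 713/196, v(4/7) = 227/49, v(11/14) = 1193/196.
Sum = Δu · [v(-0.5) + v(-2/7) + v(-1/14) + ...].
Sum ≈ 6.0306.

6.0306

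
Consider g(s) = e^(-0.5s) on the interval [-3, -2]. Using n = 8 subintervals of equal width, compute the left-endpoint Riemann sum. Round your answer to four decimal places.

3.6382

Δs = (-2 − (-3))/8 = 0.125.
Left endpoints: -3, -2.875, -2.75, -2.625, -2.5, -2.375, -2.25, -2.125.
g(-3) ≈ 4.4817, g(-2.875) ≈ 4.2102, g(-2.75) ≈ 3.9551, g(-2.625) ≈ 3.7155, g(-2.5) ≈ 3.4903, g(-2.375) ≈ 3.2789, g(-2.25) ≈ 3.0802, g(-2.125) ≈ 2.8936.
Sum = Δs · [g(-3) + g(-2.875) + g(-2.75) + ...].
Sum ≈ 3.6382.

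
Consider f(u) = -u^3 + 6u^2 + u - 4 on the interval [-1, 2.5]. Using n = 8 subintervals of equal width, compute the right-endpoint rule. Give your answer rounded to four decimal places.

Δu = (2.5 − (-1))/8 = 0.4375.
Right endpoints: -0.5625, -0.125, 0.3125, 0.75, 1.1875, 1.625, 2.0625, 2.5.
f(-0.5625) = -10183/4096, f(-0.125) = -2063/512, f(0.3125) = -12829/4096, f(0.75) = -0.296875, f(1.1875) = 16277/4096, f(1.625) = 4699/512, f(2.0625) = 60671/4096, f(2.5) = 20.375.
Sum = Δu · [f(-0.5625) + f(-0.125) + f(0.3125) + ...].
Sum ≈ 16.7976.

16.7976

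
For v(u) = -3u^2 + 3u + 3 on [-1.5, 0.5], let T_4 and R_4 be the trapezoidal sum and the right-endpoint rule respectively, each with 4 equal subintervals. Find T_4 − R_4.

-3

T_4 = -0.75.
R_4 = 2.25.
T_4 − R_4 = -3.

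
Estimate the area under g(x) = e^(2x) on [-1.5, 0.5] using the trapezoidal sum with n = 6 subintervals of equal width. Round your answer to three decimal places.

1.383

Δx = (0.5 − (-1.5))/6 = 1/3.
g(-1.5) ≈ 0.050, g(-7/6) ≈ 0.097, g(-5/6) ≈ 0.189, g(-0.5) ≈ 0.368, g(-1/6) ≈ 0.717, g(1/6) ≈ 1.396, g(0.5) ≈ 2.718.
T_6 = (Δx/2)·[g(x_0) + 2g(x_1) + ... + 2g(x_{5}) + g(x_6)].
Sum ≈ 1.383.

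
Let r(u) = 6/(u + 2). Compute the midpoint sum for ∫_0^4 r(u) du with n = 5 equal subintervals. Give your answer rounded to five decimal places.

Δu = (4 − 0)/5 = 0.8.
Midpoints: 0.4, 1.2, 2, 2.8, 3.6.
r(0.4) = 2.5, r(1.2) = 1.875, r(2) = 1.5, r(2.8) = 1.25, r(3.6) = 15/14.
Sum = Δu · [r(0.4) + r(1.2) + r(2) + r(2.8) + r(3.6)].
Sum ≈ 6.55714.

6.55714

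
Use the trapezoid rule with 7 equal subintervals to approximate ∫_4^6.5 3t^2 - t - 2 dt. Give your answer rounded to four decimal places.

192.6594

Δt = (6.5 − 4)/7 = 5/14.
f(4) = 42, f(61/14) = 9917/196, f(33/7) = 2938/49, f(71/14) = 13737/196, f(38/7) = 3968/49, f(81/14) = 18157/196, f(43/7) = 5148/49, f(6.5) = 118.25.
T_7 = (Δt/2)·[f(t_0) + 2f(t_1) + ... + 2f(t_{6}) + f(t_7)].
Sum ≈ 192.6594.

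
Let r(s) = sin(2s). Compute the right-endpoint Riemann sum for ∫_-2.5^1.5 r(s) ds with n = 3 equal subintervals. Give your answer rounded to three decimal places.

Δs = (1.5 − (-2.5))/3 = 4/3.
Right endpoints: -7/6, 1/6, 1.5.
r(-7/6) ≈ -0.723, r(1/6) ≈ 0.327, r(1.5) ≈ 0.141.
Sum = Δs · [r(-7/6) + r(1/6) + r(1.5)].
Sum ≈ -0.340.

-0.340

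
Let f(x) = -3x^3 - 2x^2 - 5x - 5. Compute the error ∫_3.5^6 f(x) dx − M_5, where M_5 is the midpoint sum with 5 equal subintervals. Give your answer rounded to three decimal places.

Exact integral: ∫_3.5^6 f(x) dx ≈ -1046.74479.
M_5 = -1044.4140625.
Error ≈ -1046.74479 − (-1044.4140625) ≈ -2.331.

-2.331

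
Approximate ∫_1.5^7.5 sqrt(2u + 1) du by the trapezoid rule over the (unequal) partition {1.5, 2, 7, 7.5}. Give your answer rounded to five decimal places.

Subinterval widths: 0.5, 5, 0.5.
f(1.5) ≈ 2.00000, f(2) ≈ 2.23607, f(7) ≈ 3.87298, f(7.5) ≈ 4.00000.
On each subinterval the trapezoid contributes (Δu_i/2)·[f(u_{i-1}) + f(u_i)].
Sum ≈ 18.29989.

18.29989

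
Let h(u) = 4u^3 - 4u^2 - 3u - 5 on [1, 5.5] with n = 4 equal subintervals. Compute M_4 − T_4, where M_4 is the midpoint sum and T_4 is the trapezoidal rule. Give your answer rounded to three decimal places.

M_4 ≈ 610.57617.
T_4 = 660.41015625.
M_4 − T_4 ≈ -49.834.

-49.834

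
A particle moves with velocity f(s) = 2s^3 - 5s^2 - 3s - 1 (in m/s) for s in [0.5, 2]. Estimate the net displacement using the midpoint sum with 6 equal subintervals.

-12.30078125

Δs = (2 − 0.5)/6 = 0.25.
Midpoints: 0.625, 0.875, 1.125, 1.375, 1.625, 1.875.
f(0.625) = -4.33984375, f(0.875) = -6.11328125, f(1.125) = -7.85546875, f(1.375) = -9.37890625, f(1.625) = -10.49609375, f(1.875) = -11.01953125.
Sum = Δs · [f(0.625) + f(0.875) + f(1.125) + ...].
Sum = -12.30078125.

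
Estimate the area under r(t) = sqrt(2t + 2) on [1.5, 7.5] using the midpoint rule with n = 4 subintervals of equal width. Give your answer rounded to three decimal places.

Δt = (7.5 − 1.5)/4 = 1.5.
Midpoints: 2.25, 3.75, 5.25, 6.75.
r(2.25) ≈ 2.550, r(3.75) ≈ 3.082, r(5.25) ≈ 3.536, r(6.75) ≈ 3.937.
Sum = Δt · [r(2.25) + r(3.75) + r(5.25) + r(6.75)].
Sum ≈ 19.656.

19.656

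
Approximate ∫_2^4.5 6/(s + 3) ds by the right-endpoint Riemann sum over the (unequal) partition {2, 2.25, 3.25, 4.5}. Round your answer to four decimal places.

2.2457

Subinterval widths: 0.25, 1, 1.25.
Right endpoints: 2.25, 3.25, 4.5.
f(2.25) = 8/7, f(3.25) = 0.96, f(4.5) = 0.8.
Sum = Σ Δs_i · f(s_i).
Sum ≈ 2.2457.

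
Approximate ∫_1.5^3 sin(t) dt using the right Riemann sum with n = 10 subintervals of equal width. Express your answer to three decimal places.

0.995

Δt = (3 − 1.5)/10 = 0.15.
Right endpoints: 1.65, 1.8, 1.95, 2.1, 2.25, 2.4, 2.55, 2.7, 2.85, 3.
f(1.65) ≈ 0.997, f(1.8) ≈ 0.974, f(1.95) ≈ 0.929, f(2.1) ≈ 0.863, f(2.25) ≈ 0.778, f(2.4) ≈ 0.675, f(2.55) ≈ 0.558, f(2.7) ≈ 0.427, f(2.85) ≈ 0.287, f(3) ≈ 0.141.
Sum = Δt · [f(1.65) + f(1.8) + f(1.95) + ...].
Sum ≈ 0.995.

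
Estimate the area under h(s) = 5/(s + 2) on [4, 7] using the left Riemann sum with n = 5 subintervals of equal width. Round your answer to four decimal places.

Δs = (7 − 4)/5 = 0.6.
Left endpoints: 4, 4.6, 5.2, 5.8, 6.4.
h(4) = 5/6, h(4.6) = 25/33, h(5.2) = 25/36, h(5.8) = 25/39, h(6.4) = 25/42.
Sum = Δs · [h(4) + h(4.6) + h(5.2) + h(5.8) + h(6.4)].
Sum ≈ 2.1130.

2.1130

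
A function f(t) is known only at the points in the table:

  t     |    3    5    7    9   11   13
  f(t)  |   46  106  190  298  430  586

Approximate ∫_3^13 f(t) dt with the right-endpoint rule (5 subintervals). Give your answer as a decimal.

3220

Δt = 2.
Sum = 2·[106 + 190 + 298 + 430 + 586] = 3220.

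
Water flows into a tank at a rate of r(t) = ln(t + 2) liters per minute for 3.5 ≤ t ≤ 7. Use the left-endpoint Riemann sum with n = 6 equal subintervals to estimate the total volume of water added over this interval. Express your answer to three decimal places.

Δt = (7 − 3.5)/6 = 7/12.
Left endpoints: 3.5, 49/12, 14/3, 5.25, 35/6, 77/12.
r(3.5) ≈ 1.705, r(49/12) ≈ 1.806, r(14/3) ≈ 1.897, r(5.25) ≈ 1.981, r(35/6) ≈ 2.058, r(77/12) ≈ 2.130.
Sum = Δt · [r(3.5) + r(49/12) + r(14/3) + ...].
Sum ≈ 6.753.

6.753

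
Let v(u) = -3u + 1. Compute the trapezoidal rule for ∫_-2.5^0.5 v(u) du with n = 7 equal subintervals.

12

Δu = (0.5 − (-2.5))/7 = 3/7.
v(-2.5) = 8.5, v(-29/14) = 101/14, v(-23/14) = 83/14, v(-17/14) = 65/14, v(-11/14) = 47/14, v(-5/14) = 29/14, v(1/14) = 11/14, v(0.5) = -0.5.
T_7 = (Δu/2)·[v(u_0) + 2v(u_1) + ... + 2v(u_{6}) + v(u_7)].
Sum = 12.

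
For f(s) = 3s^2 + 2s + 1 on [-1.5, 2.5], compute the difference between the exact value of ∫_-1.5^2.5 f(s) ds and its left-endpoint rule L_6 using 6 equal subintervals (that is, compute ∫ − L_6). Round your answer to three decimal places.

5.778

Exact integral: ∫_-1.5^2.5 f(s) ds = 27.
L_6 ≈ 21.22222.
Error ≈ 27 − 21.22222 ≈ 5.778.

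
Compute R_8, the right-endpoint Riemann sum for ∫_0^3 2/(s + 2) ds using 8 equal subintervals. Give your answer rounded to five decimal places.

Δs = (3 − 0)/8 = 0.375.
Right endpoints: 0.375, 0.75, 1.125, 1.5, 1.875, 2.25, 2.625, 3.
f(0.375) = 16/19, f(0.75) = 8/11, f(1.125) = 0.64, f(1.5) = 4/7, f(1.875) = 16/31, f(2.25) = 8/17, f(2.625) = 16/37, f(3) = 0.4.
Sum = Δs · [f(0.375) + f(0.75) + f(1.125) + ...].
Sum ≈ 1.72498.

1.72498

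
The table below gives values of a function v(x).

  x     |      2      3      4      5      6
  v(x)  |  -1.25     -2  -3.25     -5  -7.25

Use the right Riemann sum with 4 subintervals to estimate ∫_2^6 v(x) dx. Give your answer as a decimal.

Δx = 1.
Sum = 1·[(-2) + (-3.25) + (-5) + (-7.25)] = -17.5.

-17.5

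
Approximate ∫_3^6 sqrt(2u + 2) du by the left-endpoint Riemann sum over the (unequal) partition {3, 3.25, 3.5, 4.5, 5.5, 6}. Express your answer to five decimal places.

9.55538

Subinterval widths: 0.25, 0.25, 1, 1, 0.5.
Left endpoints: 3, 3.25, 3.5, 4.5, 5.5.
f(3) ≈ 2.82843, f(3.25) ≈ 2.91548, f(3.5) ≈ 3.00000, f(4.5) ≈ 3.31662, f(5.5) ≈ 3.60555.
Sum = Σ Δu_i · f(u_i).
Sum ≈ 9.55538.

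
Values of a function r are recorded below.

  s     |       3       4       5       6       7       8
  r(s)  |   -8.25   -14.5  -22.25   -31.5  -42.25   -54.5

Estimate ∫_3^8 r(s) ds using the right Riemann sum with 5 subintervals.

-165

Δs = 1.
Sum = 1·[(-14.5) + (-22.25) + (-31.5) + (-42.25) + (-54.5)] = -165.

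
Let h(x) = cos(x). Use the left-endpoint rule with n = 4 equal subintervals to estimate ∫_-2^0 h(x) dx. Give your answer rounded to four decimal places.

Δx = (0 − (-2))/4 = 0.5.
Left endpoints: -2, -1.5, -1, -0.5.
h(-2) ≈ -0.4161, h(-1.5) ≈ 0.0707, h(-1) ≈ 0.5403, h(-0.5) ≈ 0.8776.
Sum = Δx · [h(-2) + h(-1.5) + h(-1) + h(-0.5)].
Sum ≈ 0.5362.

0.5362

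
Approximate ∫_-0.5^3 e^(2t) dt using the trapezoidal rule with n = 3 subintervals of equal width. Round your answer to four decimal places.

285.6155

Δt = (3 − (-0.5))/3 = 7/6.
f(-0.5) ≈ 0.3679, f(2/3) ≈ 3.7937, f(11/6) ≈ 39.1213, f(3) ≈ 403.4288.
T_3 = (Δt/2)·[f(t_0) + 2f(t_1) + 2f(t_2) + f(t_3)].
Sum ≈ 285.6155.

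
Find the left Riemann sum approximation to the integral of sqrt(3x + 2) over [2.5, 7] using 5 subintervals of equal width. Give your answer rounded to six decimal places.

Δx = (7 − 2.5)/5 = 0.9.
Left endpoints: 2.5, 3.4, 4.3, 5.2, 6.1.
f(2.5) ≈ 3.082207, f(3.4) ≈ 3.492850, f(4.3) ≈ 3.860052, f(5.2) ≈ 4.195235, f(6.1) ≈ 4.505552.
Sum = Δx · [f(2.5) + f(3.4) + f(4.3) + f(5.2) + f(6.1)].
Sum ≈ 17.222307.

17.222307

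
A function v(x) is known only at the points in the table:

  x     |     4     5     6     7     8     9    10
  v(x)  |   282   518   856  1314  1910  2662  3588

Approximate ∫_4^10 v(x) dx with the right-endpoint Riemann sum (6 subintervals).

Δx = 1.
Sum = 1·[518 + 856 + 1314 + 1910 + 2662 + 3588] = 10848.

10848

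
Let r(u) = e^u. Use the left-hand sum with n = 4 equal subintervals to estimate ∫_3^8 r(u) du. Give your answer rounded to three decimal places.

Δu = (8 − 3)/4 = 1.25.
Left endpoints: 3, 4.25, 5.5, 6.75.
r(3) ≈ 20.086, r(4.25) ≈ 70.105, r(5.5) ≈ 244.692, r(6.75) ≈ 854.059.
Sum = Δu · [r(3) + r(4.25) + r(5.5) + r(6.75)].
Sum ≈ 1486.177.

1486.177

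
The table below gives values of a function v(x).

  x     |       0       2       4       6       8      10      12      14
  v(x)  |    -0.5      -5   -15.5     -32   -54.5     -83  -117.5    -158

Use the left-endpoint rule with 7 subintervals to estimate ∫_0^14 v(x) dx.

-616

Δx = 2.
Sum = 2·[(-0.5) + (-5) + (-15.5) + (-32) + (-54.5) + (-83) + (-117.5)] = -616.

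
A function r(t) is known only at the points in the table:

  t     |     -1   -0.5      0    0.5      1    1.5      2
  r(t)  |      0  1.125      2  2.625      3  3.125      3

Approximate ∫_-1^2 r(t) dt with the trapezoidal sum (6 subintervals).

Δt = 0.5.
T_6 = (0.5/2)·[0 + 2·1.125 + 2·2 + 2·2.625 + 2·3 + 2·3.125 + 3] = 6.6875.

6.6875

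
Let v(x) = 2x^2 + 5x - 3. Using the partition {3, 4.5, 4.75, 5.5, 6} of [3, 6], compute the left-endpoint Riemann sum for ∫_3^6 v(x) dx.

Subinterval widths: 1.5, 0.25, 0.75, 0.5.
Left endpoints: 3, 4.5, 4.75, 5.5.
v(3) = 30, v(4.5) = 60, v(4.75) = 65.875, v(5.5) = 85.
Sum = Σ Δx_i · v(x_i).
Sum = 151.90625.

151.90625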